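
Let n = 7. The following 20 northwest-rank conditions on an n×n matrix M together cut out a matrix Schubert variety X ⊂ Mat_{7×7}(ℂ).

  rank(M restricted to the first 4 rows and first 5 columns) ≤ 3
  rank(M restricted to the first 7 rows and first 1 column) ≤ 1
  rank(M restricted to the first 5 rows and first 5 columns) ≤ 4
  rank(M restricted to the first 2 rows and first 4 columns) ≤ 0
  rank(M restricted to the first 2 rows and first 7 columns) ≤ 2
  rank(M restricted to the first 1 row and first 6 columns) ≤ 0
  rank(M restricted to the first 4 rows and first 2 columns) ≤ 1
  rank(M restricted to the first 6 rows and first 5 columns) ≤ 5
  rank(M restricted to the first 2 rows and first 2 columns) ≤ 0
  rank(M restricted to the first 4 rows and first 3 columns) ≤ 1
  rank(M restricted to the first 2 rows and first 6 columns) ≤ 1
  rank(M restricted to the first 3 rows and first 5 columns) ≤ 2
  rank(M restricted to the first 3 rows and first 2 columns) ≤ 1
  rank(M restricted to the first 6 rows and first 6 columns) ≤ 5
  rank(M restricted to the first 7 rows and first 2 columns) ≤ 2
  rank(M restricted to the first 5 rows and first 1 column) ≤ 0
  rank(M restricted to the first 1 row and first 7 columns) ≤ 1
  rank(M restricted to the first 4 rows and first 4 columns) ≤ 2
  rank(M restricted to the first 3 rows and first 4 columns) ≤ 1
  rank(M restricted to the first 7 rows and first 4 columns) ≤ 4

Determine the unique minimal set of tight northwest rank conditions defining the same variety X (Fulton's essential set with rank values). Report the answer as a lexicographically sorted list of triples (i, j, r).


Propagating the 20 rank bounds to every northwest block:

  0  0  0  0  0  0  1
  0  0  0  0  1  1  2
  0  1  1  1  2  2  3
  0  1  1  2  3  3  4
  0  1  2  3  4  4  5
  1  2  3  4  5  5  6
  1  2  3  4  5  6  7

hence w(1..7) = (7, 5, 2, 4, 3, 1, 6).

|D(w)|=14, |Ess(w)|=4:

[(1, 6, 0), (2, 4, 0), (4, 3, 1), (5, 1, 0)]


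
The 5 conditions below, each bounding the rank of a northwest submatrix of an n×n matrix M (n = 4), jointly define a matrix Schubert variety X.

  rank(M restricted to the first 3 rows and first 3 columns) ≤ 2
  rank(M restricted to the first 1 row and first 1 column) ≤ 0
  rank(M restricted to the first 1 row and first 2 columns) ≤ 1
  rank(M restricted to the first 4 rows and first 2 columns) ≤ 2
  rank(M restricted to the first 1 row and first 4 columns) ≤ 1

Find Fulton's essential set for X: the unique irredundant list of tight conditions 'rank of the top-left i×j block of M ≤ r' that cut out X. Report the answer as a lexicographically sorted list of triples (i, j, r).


Reconstructing r_w from the 5 given conditions:

  0, 1, 1, 1
  1, 2, 2, 2
  1, 2, 2, 3
  1, 2, 3, 4

so w = (2, 1, 4, 3).

D(w) has 2 cells with 2 SE-corners; essential set:

[(1, 1, 0), (3, 3, 2)]


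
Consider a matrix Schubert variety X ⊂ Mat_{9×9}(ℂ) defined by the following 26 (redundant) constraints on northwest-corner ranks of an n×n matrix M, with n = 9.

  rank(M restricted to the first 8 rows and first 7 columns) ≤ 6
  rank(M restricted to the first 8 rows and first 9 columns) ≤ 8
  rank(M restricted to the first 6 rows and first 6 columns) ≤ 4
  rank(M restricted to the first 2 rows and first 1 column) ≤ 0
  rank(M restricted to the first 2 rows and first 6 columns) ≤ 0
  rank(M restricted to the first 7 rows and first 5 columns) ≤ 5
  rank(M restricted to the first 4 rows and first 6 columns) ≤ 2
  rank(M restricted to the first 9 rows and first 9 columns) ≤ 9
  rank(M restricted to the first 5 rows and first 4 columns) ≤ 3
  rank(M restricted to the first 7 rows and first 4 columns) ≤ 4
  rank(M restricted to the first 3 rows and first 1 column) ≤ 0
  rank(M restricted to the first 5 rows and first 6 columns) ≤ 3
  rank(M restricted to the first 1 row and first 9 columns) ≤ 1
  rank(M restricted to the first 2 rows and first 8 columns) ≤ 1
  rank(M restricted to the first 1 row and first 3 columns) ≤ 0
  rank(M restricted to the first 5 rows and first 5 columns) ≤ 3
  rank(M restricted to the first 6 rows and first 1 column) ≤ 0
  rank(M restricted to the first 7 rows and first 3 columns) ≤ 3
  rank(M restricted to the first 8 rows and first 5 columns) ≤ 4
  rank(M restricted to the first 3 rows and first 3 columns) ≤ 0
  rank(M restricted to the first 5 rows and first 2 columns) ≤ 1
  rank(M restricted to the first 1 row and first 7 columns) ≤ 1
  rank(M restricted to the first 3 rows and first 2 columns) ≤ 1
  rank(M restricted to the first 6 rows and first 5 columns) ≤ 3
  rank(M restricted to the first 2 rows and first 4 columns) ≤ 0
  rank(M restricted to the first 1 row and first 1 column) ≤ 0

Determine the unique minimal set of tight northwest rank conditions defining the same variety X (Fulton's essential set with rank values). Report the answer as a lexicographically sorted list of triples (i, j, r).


Computing R[i][j] = min implied NW-rank bound (n=9, 26 conditions):

  R[1]: 0, 0, 0, 0, 0, 0, 1, 1, 1
  R[2]: 0, 0, 0, 0, 0, 0, 1, 1, 2
  R[3]: 0, 0, 0, 1, 1, 1, 2, 2, 3
  R[4]: 0, 1, 1, 2, 2, 2, 3, 3, 4
  R[5]: 0, 1, 2, 3, 3, 3, 4, 4, 5
  R[6]: 0, 1, 2, 3, 3, 4, 5, 5, 6
  R[7]: 1, 2, 3, 4, 4, 5, 6, 6, 7
  R[8]: 1, 2, 3, 4, 4, 5, 6, 7, 8
  R[9]: 1, 2, 3, 4, 5, 6, 7, 8, 9

the unique w with this rank table is (7, 9, 4, 2, 3, 6, 1, 8, 5).

D(w) has 21 cells with 6 SE-corners; essential set:

[(2, 6, 0), (2, 8, 1), (3, 3, 0), (6, 1, 0), (6, 5, 3), (8, 5, 4)]


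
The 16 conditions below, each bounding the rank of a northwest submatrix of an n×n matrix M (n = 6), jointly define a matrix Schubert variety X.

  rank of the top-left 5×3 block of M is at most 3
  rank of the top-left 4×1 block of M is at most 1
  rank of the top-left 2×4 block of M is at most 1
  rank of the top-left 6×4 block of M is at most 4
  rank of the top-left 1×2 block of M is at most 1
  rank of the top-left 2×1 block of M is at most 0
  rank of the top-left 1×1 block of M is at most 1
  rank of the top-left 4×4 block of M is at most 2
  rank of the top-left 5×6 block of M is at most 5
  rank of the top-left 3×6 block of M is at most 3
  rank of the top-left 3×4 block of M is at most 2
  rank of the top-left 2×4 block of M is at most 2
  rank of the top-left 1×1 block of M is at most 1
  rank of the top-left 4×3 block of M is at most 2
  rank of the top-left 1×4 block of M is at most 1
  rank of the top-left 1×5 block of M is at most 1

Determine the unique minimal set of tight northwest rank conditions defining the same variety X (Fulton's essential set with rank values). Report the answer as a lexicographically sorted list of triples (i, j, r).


Rank table r_w(6×6) implied by the 16 constraints:

  row 1: 0 1 1 1 1 1
  row 2: 0 1 1 1 2 2
  row 3: 1 2 2 2 3 3
  row 4: 1 2 2 2 3 4
  row 5: 1 2 3 3 4 5
  row 6: 1 2 3 4 5 6

second differences of R give the permutation w = (2, 5, 1, 6, 3, 4).

3 SE-corners of the 6-cell Rothe diagram give Ess(w):

[(2, 1, 0), (2, 4, 1), (4, 4, 2)]


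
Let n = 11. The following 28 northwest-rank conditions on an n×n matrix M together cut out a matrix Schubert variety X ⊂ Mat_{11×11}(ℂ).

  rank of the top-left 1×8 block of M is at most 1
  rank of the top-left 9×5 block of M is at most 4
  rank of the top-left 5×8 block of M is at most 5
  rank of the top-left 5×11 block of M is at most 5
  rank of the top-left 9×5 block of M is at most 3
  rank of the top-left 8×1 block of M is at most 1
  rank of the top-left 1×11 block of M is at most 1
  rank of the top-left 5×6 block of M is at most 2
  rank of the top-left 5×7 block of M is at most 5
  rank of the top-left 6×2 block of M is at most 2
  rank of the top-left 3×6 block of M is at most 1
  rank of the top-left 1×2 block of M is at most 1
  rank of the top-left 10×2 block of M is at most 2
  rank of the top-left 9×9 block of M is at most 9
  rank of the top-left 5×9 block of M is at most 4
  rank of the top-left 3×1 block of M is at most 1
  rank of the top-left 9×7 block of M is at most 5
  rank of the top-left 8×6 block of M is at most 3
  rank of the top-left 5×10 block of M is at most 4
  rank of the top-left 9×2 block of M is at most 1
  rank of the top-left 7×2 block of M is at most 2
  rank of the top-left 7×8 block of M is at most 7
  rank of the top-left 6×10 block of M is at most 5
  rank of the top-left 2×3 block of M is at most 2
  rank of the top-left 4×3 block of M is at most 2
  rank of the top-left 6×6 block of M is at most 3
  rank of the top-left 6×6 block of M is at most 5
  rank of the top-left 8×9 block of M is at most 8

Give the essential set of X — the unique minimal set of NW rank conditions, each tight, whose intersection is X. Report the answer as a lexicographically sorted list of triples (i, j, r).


The tightest implied rank at each (i,j), from the 28 conditions:

  row 1: 1  1  1  1  1  1  1  1  1  1  1
  row 2: 1  1  1  1  1  1  2  2  2  2  2
  row 3: 1  1  1  1  1  1  2  3  3  3  3
  row 4: 1  1  2  2  2  2  3  4  4  4  4
  row 5: 1  1  2  2  2  2  3  4  4  4  5
  row 6: 1  1  2  3  3  3  4  5  5  5  6
  row 7: 1  1  2  3  3  3  4  5  6  6  7
  row 8: 1  1  2  3  3  3  4  5  6  7  8
  row 9: 1  1  2  3  3  4  5  6  7  8  9
  row 10: 1  2  3  4  4  5  6  7  8  9  10
  row 11: 1  2  3  4  5  6  7  8  9  10  11

reading off 1-entries of Δ²R: w = (1, 7, 8, 3, 11, 4, 9, 10, 6, 2, 5).

|D(w)|=26, |Ess(w)|=6:

[(3, 6, 1), (5, 6, 2), (5, 10, 4), (8, 6, 3), (9, 2, 1), (9, 5, 3)]


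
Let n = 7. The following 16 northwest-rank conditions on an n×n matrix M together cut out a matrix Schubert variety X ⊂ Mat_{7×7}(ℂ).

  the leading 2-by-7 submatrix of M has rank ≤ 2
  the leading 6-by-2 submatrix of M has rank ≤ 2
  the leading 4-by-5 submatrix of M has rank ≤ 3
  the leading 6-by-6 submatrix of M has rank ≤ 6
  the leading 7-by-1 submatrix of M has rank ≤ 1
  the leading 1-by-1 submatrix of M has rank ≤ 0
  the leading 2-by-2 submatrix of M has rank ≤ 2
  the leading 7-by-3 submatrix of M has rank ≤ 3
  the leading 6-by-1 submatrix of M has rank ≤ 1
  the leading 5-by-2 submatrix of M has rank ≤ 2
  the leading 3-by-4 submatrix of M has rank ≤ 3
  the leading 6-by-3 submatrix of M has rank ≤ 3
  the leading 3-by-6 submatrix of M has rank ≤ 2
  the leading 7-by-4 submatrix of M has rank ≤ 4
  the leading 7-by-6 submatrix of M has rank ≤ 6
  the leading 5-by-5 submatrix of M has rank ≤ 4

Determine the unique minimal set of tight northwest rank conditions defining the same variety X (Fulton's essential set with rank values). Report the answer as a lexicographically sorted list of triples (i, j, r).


Propagating the 16 rank bounds to every northwest block:

  R[1]: 0, 1, 1, 1, 1, 1, 1
  R[2]: 1, 2, 2, 2, 2, 2, 2
  R[3]: 1, 2, 2, 2, 2, 2, 3
  R[4]: 1, 2, 3, 3, 3, 3, 4
  R[5]: 1, 2, 3, 4, 4, 4, 5
  R[6]: 1, 2, 3, 4, 5, 5, 6
  R[7]: 1, 2, 3, 4, 5, 6, 7

second differences of R give the permutation w = (2, 1, 7, 3, 4, 5, 6).

Fulton essential set (2 of the 5 Rothe cells):

[(1, 1, 0), (3, 6, 2)]


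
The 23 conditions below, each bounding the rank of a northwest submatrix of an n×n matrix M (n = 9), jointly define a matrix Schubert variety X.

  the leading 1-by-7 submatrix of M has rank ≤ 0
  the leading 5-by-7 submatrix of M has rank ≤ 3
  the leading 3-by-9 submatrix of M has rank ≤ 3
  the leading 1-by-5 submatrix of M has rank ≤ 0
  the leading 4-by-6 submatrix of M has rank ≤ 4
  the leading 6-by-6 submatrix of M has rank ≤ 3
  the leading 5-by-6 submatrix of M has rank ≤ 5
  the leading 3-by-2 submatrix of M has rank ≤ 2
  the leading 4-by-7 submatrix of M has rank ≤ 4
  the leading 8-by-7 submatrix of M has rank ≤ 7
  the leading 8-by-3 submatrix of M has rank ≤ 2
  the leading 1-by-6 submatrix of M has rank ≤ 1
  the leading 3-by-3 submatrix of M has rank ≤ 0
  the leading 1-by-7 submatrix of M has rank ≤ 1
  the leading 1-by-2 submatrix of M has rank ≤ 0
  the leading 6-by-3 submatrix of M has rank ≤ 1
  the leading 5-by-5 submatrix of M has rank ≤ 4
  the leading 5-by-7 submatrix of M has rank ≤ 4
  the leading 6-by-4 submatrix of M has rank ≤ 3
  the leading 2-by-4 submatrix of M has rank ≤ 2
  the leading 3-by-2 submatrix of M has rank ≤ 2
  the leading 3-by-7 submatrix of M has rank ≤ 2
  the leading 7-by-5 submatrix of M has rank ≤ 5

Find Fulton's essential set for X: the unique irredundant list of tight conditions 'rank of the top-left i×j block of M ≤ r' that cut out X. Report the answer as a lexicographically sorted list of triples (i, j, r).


Reconstructing r_w from the 23 given conditions:

  R[1]: 0 0 0 0 0 0 0 1 1
  R[2]: 0 0 0 1 1 1 1 2 2
  R[3]: 0 0 0 1 2 2 2 3 3
  R[4]: 1 1 1 2 3 3 3 4 4
  R[5]: 1 1 1 2 3 3 3 4 5
  R[6]: 1 1 1 2 3 3 4 5 6
  R[7]: 1 2 2 3 4 4 5 6 7
  R[8]: 1 2 2 3 4 5 6 7 8
  R[9]: 1 2 3 4 5 6 7 8 9

giving w = (8, 4, 5, 1, 9, 7, 2, 6, 3) via Δ²R.

6 SE-corners of the 21-cell Rothe diagram give Ess(w):

[(1, 7, 0), (3, 3, 0), (5, 7, 3), (6, 3, 1), (6, 6, 3), (8, 3, 2)]


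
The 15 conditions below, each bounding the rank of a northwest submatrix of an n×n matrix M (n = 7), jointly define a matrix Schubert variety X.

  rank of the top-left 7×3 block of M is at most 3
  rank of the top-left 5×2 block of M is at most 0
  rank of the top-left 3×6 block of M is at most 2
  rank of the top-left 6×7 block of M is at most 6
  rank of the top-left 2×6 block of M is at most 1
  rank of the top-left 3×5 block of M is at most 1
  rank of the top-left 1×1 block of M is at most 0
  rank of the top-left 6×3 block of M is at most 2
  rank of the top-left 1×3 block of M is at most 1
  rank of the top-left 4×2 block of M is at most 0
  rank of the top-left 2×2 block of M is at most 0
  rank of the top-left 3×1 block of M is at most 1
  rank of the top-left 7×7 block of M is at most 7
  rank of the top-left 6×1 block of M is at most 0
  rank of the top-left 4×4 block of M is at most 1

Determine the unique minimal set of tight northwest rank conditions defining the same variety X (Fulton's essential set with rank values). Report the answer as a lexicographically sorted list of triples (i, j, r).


Rank table r_w(7×7) implied by the 15 constraints:

  R[1]: 0, 0, 1, 1, 1, 1, 1
  R[2]: 0, 0, 1, 1, 1, 1, 2
  R[3]: 0, 0, 1, 1, 1, 2, 3
  R[4]: 0, 0, 1, 1, 2, 3, 4
  R[5]: 0, 0, 1, 2, 3, 4, 5
  R[6]: 0, 1, 2, 3, 4, 5, 6
  R[7]: 1, 2, 3, 4, 5, 6, 7

giving w = (3, 7, 6, 5, 4, 2, 1) via Δ²R.

D(w) has 17 cells with 5 SE-corners; essential set:

[(2, 6, 1), (3, 5, 1), (4, 4, 1), (5, 2, 0), (6, 1, 0)]


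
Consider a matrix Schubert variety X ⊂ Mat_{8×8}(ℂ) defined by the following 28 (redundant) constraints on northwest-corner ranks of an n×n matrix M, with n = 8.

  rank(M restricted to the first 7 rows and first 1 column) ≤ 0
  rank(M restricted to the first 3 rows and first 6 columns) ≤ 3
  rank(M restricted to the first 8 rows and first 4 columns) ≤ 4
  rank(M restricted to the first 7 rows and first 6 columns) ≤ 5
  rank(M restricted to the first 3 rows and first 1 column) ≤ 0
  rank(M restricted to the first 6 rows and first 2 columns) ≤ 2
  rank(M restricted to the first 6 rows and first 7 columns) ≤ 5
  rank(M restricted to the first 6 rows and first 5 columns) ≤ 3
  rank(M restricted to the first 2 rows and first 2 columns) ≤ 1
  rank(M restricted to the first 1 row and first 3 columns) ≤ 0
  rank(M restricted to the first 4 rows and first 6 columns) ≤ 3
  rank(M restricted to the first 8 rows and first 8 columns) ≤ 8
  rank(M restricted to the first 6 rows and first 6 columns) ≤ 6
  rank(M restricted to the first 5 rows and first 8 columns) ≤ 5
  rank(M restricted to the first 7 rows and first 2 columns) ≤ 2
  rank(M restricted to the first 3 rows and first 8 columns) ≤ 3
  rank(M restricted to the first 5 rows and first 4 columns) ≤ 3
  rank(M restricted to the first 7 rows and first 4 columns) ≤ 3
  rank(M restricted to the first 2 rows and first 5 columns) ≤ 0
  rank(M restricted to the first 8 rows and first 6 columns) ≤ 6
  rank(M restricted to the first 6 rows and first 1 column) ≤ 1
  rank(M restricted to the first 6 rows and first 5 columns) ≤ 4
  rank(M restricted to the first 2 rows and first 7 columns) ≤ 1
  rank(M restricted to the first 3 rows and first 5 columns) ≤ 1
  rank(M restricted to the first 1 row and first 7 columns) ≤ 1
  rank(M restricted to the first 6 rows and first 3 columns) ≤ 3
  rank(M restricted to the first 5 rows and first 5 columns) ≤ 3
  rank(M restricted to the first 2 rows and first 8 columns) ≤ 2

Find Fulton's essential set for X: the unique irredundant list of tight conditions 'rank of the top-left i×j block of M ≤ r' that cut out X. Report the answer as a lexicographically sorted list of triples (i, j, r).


Propagating the 28 rank bounds to every northwest block:

  0 0 0 0 0 1 1 1
  0 0 0 0 0 1 1 2
  0 1 1 1 1 2 2 3
  0 1 2 2 2 3 3 4
  0 1 2 3 3 4 4 5
  0 1 2 3 3 4 5 6
  0 1 2 3 4 5 6 7
  1 2 3 4 5 6 7 8

giving w = (6, 8, 2, 3, 4, 7, 5, 1) via Δ²R.

4 SE-corners of the 17-cell Rothe diagram give Ess(w):

[(2, 5, 0), (2, 7, 1), (6, 5, 3), (7, 1, 0)]


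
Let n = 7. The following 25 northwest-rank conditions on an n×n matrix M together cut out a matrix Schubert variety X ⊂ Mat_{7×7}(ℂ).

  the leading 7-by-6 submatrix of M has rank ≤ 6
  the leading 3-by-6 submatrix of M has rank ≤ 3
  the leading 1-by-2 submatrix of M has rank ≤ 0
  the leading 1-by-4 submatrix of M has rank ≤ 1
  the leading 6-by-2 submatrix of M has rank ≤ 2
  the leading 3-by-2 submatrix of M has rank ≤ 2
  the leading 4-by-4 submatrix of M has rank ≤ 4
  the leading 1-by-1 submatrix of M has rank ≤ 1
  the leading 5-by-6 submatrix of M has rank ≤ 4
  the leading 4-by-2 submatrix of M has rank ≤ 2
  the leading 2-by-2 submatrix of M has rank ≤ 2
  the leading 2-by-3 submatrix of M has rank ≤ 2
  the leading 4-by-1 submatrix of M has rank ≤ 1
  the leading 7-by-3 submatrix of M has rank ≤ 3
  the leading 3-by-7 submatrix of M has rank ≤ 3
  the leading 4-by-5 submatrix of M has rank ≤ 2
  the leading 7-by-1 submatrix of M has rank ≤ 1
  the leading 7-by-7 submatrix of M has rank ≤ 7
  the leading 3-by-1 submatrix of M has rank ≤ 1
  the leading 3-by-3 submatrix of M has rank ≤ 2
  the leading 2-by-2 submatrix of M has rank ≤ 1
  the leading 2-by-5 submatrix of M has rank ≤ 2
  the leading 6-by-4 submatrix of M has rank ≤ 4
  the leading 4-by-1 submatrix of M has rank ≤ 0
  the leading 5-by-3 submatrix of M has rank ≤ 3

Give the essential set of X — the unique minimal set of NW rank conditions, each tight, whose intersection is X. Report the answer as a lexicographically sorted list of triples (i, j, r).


Recovering R(i,j) via the rank-extension bound from the 25 conditions:

  row 1: 0 0 1 1 1 1 1
  row 2: 0 1 2 2 2 2 2
  row 3: 0 1 2 2 2 3 3
  row 4: 0 1 2 2 2 3 4
  row 5: 1 2 3 3 3 4 5
  row 6: 1 2 3 4 4 5 6
  row 7: 1 2 3 4 5 6 7

hence w(1..7) = (3, 2, 6, 7, 1, 4, 5).

Rothe diagram D(w) (9 cells), 3 SE-corners (essential conditions):

[(1, 2, 0), (4, 1, 0), (4, 5, 2)]


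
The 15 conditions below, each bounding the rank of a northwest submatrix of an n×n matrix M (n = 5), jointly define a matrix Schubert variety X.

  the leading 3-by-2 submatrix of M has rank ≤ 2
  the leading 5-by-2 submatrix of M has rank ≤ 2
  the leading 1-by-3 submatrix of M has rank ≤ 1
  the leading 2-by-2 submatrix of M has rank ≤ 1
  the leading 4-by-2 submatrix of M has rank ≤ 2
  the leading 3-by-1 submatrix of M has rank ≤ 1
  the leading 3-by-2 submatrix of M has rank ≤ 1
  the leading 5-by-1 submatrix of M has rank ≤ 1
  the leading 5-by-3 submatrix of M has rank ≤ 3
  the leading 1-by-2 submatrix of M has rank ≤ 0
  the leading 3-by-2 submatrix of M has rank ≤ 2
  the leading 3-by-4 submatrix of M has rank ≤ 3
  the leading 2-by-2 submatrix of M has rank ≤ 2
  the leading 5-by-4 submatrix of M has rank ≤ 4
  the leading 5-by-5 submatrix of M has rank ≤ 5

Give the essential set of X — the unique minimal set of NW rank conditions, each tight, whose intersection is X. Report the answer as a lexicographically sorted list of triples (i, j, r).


Recovering R(i,j) via the rank-extension bound from the 15 conditions:

  R[1]: 0  0  1  1  1
  R[2]: 1  1  2  2  2
  R[3]: 1  1  2  3  3
  R[4]: 1  2  3  4  4
  R[5]: 1  2  3  4  5

reading off 1-entries of Δ²R: w = (3, 1, 4, 2, 5).

Rothe diagram D(w) (3 cells), 2 SE-corners (essential conditions):

[(1, 2, 0), (3, 2, 1)]


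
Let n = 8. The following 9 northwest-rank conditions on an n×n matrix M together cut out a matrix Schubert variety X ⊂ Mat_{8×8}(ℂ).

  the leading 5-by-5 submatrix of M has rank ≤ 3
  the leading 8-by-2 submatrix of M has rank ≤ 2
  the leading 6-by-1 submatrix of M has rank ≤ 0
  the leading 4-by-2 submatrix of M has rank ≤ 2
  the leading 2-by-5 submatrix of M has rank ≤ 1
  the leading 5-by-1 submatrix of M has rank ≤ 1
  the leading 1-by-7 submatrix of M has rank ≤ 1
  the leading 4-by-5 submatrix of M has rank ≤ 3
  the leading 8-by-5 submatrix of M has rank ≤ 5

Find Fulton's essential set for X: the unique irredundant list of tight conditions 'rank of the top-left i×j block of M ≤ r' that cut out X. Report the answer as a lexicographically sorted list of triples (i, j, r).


The tightest implied rank at each (i,j), from the 9 conditions:

  i=1: 0 1 1 1 1 1 1 1
  i=2: 0 1 1 1 1 2 2 2
  i=3: 0 1 2 2 2 3 3 3
  i=4: 0 1 2 3 3 4 4 4
  i=5: 0 1 2 3 3 4 5 5
  i=6: 0 1 2 3 4 5 6 6
  i=7: 1 2 3 4 5 6 7 7
  i=8: 1 2 3 4 5 6 7 8

giving w = (2, 6, 3, 4, 7, 5, 1, 8) via Δ²R.

|D(w)|=10, |Ess(w)|=3:

[(2, 5, 1), (5, 5, 3), (6, 1, 0)]


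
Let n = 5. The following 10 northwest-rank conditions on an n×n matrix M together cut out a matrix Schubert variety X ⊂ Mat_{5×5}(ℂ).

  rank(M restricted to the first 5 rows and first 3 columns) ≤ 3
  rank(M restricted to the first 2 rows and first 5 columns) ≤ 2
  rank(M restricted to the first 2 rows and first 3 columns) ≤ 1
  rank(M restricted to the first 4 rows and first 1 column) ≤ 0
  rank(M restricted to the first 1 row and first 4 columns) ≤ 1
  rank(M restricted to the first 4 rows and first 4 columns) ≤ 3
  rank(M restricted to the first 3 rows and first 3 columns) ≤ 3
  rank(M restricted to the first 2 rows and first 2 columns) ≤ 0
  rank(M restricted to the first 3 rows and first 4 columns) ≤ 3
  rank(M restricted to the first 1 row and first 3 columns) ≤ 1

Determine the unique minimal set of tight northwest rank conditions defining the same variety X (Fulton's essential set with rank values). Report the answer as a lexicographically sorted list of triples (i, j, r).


The tightest implied rank at each (i,j), from the 10 conditions:

  R[1]: 0 0 1 1 1
  R[2]: 0 0 1 2 2
  R[3]: 0 1 2 3 3
  R[4]: 0 1 2 3 4
  R[5]: 1 2 3 4 5

reading off 1-entries of Δ²R: w = (3, 4, 2, 5, 1).

D(w) has 6 cells with 2 SE-corners; essential set:

[(2, 2, 0), (4, 1, 0)]


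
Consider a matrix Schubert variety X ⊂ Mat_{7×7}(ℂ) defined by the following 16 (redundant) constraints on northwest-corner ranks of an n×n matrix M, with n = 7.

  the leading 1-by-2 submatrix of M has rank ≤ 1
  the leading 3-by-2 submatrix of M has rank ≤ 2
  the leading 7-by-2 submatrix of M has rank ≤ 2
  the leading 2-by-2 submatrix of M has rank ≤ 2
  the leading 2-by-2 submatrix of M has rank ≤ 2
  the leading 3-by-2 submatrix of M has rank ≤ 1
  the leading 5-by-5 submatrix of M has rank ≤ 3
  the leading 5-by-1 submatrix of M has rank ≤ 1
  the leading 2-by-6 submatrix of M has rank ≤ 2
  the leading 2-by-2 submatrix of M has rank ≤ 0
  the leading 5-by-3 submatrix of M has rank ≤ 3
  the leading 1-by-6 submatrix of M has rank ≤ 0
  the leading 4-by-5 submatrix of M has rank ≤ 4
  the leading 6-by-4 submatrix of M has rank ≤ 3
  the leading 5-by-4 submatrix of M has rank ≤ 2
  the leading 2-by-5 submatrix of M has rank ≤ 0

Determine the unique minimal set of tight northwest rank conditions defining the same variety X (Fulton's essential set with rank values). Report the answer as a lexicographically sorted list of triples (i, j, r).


Recovering R(i,j) via the rank-extension bound from the 16 conditions:

  0  0  0  0  0  0  1
  0  0  0  0  0  1  2
  1  1  1  1  1  2  3
  1  2  2  2  2  3  4
  1  2  2  2  3  4  5
  1  2  3  3  4  5  6
  1  2  3  4  5  6  7

reading off 1-entries of Δ²R: w = (7, 6, 1, 2, 5, 3, 4).

Fulton essential set (3 of the 13 Rothe cells):

[(1, 6, 0), (2, 5, 0), (5, 4, 2)]


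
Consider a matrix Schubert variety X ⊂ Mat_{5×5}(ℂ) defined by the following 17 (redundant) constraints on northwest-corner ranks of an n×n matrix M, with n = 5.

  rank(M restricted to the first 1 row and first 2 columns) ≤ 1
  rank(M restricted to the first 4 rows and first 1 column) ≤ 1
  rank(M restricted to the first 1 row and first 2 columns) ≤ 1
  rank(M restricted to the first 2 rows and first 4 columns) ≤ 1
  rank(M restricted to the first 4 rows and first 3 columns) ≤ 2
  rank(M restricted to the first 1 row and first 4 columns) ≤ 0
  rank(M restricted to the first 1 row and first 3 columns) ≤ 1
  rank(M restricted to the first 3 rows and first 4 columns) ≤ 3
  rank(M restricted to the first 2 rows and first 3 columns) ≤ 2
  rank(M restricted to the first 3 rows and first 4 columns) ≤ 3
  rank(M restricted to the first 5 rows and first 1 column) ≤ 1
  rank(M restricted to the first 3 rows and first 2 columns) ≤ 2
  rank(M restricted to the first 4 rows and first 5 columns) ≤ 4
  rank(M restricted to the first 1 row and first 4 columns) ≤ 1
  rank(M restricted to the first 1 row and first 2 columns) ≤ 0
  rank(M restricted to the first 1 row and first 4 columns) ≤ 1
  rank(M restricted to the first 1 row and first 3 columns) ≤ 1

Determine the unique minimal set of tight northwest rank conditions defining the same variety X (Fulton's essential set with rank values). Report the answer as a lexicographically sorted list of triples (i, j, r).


The tightest implied rank at each (i,j), from the 17 conditions:

  i=1: 0 | 0 | 0 | 0 | 1
  i=2: 1 | 1 | 1 | 1 | 2
  i=3: 1 | 2 | 2 | 2 | 3
  i=4: 1 | 2 | 2 | 3 | 4
  i=5: 1 | 2 | 3 | 4 | 5

giving w = (5, 1, 2, 4, 3) via Δ²R.

Fulton essential set (2 of the 5 Rothe cells):

[(1, 4, 0), (4, 3, 2)]


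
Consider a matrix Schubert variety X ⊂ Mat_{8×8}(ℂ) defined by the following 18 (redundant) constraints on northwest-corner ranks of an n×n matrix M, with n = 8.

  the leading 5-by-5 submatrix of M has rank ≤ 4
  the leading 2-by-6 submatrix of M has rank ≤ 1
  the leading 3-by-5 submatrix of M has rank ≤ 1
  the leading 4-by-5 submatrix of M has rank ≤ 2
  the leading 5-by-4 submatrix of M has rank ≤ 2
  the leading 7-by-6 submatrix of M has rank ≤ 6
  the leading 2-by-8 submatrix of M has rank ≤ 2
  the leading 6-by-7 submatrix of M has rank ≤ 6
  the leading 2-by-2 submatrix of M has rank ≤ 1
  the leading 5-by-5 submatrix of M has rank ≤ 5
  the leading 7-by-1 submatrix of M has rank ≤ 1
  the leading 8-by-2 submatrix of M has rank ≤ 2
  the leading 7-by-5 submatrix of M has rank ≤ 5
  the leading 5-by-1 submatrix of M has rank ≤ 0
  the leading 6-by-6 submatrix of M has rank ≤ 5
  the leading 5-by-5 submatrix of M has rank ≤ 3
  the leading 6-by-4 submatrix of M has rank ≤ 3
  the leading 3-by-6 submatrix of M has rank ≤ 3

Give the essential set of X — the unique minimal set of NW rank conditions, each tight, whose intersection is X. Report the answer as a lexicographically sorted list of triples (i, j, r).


Computing R[i][j] = min implied NW-rank bound (n=8, 18 conditions):

  i=1: 0 | 1 | 1 | 1 | 1 | 1 | 1 | 1
  i=2: 0 | 1 | 1 | 1 | 1 | 1 | 2 | 2
  i=3: 0 | 1 | 1 | 1 | 1 | 2 | 3 | 3
  i=4: 0 | 1 | 2 | 2 | 2 | 3 | 4 | 4
  i=5: 0 | 1 | 2 | 2 | 3 | 4 | 5 | 5
  i=6: 1 | 2 | 3 | 3 | 4 | 5 | 6 | 6
  i=7: 1 | 2 | 3 | 4 | 5 | 6 | 7 | 7
  i=8: 1 | 2 | 3 | 4 | 5 | 6 | 7 | 8

so w = (2, 7, 6, 3, 5, 1, 4, 8).

Fulton essential set (4 of the 13 Rothe cells):

[(2, 6, 1), (3, 5, 1), (5, 1, 0), (5, 4, 2)]


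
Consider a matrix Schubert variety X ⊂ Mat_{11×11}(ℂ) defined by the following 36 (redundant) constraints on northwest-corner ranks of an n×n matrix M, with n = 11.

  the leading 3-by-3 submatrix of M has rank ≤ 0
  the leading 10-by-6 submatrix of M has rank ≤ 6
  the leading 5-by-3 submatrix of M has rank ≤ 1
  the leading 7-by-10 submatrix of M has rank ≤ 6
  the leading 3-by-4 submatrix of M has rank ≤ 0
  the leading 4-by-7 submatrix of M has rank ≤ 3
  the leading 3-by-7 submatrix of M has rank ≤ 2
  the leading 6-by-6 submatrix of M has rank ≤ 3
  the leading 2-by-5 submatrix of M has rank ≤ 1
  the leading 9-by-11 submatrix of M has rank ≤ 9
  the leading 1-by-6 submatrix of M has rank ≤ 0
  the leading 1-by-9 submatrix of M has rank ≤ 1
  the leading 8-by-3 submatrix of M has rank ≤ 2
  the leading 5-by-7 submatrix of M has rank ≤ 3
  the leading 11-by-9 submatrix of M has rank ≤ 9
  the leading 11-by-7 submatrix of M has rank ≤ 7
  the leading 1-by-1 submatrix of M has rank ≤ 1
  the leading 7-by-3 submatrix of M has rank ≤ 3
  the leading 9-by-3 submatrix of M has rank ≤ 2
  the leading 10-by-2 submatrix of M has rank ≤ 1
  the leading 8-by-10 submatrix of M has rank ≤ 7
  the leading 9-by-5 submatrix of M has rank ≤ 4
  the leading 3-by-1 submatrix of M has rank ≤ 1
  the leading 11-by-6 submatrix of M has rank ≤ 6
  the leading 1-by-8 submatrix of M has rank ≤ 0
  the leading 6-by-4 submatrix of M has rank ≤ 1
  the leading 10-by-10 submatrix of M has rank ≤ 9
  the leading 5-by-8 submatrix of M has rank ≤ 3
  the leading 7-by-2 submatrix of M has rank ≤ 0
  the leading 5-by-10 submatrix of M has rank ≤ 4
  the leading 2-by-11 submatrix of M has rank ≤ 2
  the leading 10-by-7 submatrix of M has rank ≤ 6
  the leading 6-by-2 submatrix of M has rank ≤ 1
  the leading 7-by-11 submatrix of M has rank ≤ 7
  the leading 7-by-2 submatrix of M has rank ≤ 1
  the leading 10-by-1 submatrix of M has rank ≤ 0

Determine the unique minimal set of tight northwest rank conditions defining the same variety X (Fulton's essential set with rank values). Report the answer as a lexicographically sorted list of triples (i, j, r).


The tightest implied rank at each (i,j), from the 36 conditions:

  row 1: 0 | 0 | 0 | 0 | 0 | 0 | 0 | 0 | 1 | 1 | 1
  row 2: 0 | 0 | 0 | 0 | 1 | 1 | 1 | 1 | 2 | 2 | 2
  row 3: 0 | 0 | 0 | 0 | 1 | 2 | 2 | 2 | 3 | 3 | 3
  row 4: 0 | 0 | 1 | 1 | 2 | 3 | 3 | 3 | 4 | 4 | 4
  row 5: 0 | 0 | 1 | 1 | 2 | 3 | 3 | 3 | 4 | 4 | 5
  row 6: 0 | 0 | 1 | 1 | 2 | 3 | 4 | 4 | 5 | 5 | 6
  row 7: 0 | 0 | 1 | 2 | 3 | 4 | 5 | 5 | 6 | 6 | 7
  row 8: 0 | 1 | 2 | 3 | 4 | 5 | 6 | 6 | 7 | 7 | 8
  row 9: 0 | 1 | 2 | 3 | 4 | 5 | 6 | 7 | 8 | 8 | 9
  row 10: 0 | 1 | 2 | 3 | 4 | 5 | 6 | 7 | 8 | 9 | 10
  row 11: 1 | 2 | 3 | 4 | 5 | 6 | 7 | 8 | 9 | 10 | 11

reading off 1-entries of Δ²R: w = (9, 5, 6, 3, 11, 7, 4, 2, 8, 10, 1).

ℓ(w)=32; the 7 essential cells (i,j,r):

[(1, 8, 0), (3, 4, 0), (5, 8, 3), (5, 10, 4), (6, 4, 1), (7, 2, 0), (10, 1, 0)]


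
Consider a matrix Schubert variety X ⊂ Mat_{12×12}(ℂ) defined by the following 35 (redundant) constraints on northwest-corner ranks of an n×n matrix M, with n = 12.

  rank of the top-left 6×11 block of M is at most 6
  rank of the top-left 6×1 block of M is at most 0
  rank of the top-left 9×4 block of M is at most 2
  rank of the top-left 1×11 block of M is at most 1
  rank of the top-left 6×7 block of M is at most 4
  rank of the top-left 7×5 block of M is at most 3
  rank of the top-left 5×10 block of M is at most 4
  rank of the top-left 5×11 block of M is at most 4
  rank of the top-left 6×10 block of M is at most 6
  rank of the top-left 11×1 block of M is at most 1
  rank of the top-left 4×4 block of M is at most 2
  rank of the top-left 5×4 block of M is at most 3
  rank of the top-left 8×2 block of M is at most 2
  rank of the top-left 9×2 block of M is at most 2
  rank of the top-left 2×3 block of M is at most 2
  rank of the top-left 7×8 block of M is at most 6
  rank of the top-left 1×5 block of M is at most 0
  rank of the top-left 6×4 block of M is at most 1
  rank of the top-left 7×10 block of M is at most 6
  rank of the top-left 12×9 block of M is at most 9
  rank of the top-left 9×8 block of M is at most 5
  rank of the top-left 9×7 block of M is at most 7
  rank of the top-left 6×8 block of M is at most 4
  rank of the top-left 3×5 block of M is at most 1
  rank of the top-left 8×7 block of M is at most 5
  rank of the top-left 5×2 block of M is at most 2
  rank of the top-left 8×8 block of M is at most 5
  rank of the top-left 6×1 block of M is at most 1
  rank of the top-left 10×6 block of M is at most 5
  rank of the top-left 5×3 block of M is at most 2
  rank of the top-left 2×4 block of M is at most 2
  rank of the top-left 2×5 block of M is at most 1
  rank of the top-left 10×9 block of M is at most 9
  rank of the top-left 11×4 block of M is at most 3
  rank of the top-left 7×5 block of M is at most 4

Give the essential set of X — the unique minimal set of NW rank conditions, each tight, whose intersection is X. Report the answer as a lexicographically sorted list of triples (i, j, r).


Propagating the 35 rank bounds to every northwest block:

  R[1]: 0 0 0 0 0 1 1 1 1 1 1 1
  R[2]: 0 1 1 1 1 2 2 2 2 2 2 2
  R[3]: 0 1 1 1 1 2 3 3 3 3 3 3
  R[4]: 0 1 1 1 2 3 4 4 4 4 4 4
  R[5]: 0 1 1 1 2 3 4 4 4 4 4 5
  R[6]: 0 1 1 1 2 3 4 4 5 5 5 6
  R[7]: 1 2 2 2 3 4 5 5 6 6 6 7
  R[8]: 1 2 2 2 3 4 5 5 6 7 7 8
  R[9]: 1 2 2 2 3 4 5 5 6 7 8 9
  R[10]: 1 2 3 3 4 5 6 6 7 8 9 10
  R[11]: 1 2 3 3 4 5 6 7 8 9 10 11
  R[12]: 1 2 3 4 5 6 7 8 9 10 11 12

so w = (6, 2, 7, 5, 12, 9, 1, 10, 11, 3, 8, 4).

Rothe diagram D(w) (31 cells), 9 SE-corners (essential conditions):

[(1, 5, 0), (3, 5, 1), (5, 11, 4), (6, 1, 0), (6, 4, 1), (6, 8, 4), (9, 4, 2), (9, 8, 5), (11, 4, 3)]


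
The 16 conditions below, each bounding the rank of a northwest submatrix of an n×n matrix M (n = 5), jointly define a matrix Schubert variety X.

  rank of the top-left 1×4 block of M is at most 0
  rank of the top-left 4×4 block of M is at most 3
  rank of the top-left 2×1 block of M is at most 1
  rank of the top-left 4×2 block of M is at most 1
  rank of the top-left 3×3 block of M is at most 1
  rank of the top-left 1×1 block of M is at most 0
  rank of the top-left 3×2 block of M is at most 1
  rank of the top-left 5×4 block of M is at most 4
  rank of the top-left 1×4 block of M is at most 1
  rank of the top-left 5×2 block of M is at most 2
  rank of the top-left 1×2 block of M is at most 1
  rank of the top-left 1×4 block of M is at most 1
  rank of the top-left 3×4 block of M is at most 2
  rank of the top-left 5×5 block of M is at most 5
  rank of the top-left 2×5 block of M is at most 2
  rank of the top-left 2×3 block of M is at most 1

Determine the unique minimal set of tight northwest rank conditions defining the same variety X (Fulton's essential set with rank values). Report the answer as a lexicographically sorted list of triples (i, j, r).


The tightest implied rank at each (i,j), from the 16 conditions:

  row 1: 0 | 0 | 0 | 0 | 1
  row 2: 1 | 1 | 1 | 1 | 2
  row 3: 1 | 1 | 1 | 2 | 3
  row 4: 1 | 1 | 2 | 3 | 4
  row 5: 1 | 2 | 3 | 4 | 5

second differences of R give the permutation w = (5, 1, 4, 3, 2).

ℓ(w)=7; the 3 essential cells (i,j,r):

[(1, 4, 0), (3, 3, 1), (4, 2, 1)]


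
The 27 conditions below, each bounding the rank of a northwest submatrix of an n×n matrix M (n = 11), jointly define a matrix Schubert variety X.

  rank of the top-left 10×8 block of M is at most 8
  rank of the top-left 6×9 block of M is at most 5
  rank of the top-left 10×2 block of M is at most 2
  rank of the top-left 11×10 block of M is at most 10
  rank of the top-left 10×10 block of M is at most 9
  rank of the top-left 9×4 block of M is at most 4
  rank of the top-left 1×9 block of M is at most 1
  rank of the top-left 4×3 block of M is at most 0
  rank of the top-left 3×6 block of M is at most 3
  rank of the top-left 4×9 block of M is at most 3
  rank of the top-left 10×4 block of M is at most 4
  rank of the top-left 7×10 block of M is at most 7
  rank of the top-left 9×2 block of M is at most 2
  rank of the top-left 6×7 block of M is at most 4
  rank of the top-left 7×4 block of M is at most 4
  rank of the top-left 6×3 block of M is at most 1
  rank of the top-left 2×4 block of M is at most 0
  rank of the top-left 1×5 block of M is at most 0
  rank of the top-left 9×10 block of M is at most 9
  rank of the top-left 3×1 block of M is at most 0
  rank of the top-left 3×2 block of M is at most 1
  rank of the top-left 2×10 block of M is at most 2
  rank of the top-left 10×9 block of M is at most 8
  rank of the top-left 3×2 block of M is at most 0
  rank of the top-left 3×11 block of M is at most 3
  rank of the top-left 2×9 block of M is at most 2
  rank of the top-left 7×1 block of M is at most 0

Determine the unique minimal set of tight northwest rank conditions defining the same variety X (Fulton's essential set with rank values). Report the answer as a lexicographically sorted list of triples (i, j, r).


Recovering R(i,j) via the rank-extension bound from the 27 conditions:

  0  0  0  0  0  1  1  1  1  1  1
  0  0  0  0  1  2  2  2  2  2  2
  0  0  0  1  2  3  3  3  3  3  3
  0  0  0  1  2  3  3  3  3  4  4
  0  1  1  2  3  4  4  4  4  5  5
  0  1  1  2  3  4  4  5  5  6  6
  0  1  2  3  4  5  5  6  6  7  7
  1  2  3  4  5  6  6  7  7  8  8
  1  2  3  4  5  6  7  8  8  9  9
  1  2  3  4  5  6  7  8  8  9  10
  1  2  3  4  5  6  7  8  9  10  11

the unique w with this rank table is (6, 5, 4, 10, 2, 8, 3, 1, 7, 11, 9).

Rothe diagram D(w) (24 cells), 8 SE-corners (essential conditions):

[(1, 5, 0), (2, 4, 0), (4, 3, 0), (4, 9, 3), (6, 3, 1), (6, 7, 4), (7, 1, 0), (10, 9, 8)]


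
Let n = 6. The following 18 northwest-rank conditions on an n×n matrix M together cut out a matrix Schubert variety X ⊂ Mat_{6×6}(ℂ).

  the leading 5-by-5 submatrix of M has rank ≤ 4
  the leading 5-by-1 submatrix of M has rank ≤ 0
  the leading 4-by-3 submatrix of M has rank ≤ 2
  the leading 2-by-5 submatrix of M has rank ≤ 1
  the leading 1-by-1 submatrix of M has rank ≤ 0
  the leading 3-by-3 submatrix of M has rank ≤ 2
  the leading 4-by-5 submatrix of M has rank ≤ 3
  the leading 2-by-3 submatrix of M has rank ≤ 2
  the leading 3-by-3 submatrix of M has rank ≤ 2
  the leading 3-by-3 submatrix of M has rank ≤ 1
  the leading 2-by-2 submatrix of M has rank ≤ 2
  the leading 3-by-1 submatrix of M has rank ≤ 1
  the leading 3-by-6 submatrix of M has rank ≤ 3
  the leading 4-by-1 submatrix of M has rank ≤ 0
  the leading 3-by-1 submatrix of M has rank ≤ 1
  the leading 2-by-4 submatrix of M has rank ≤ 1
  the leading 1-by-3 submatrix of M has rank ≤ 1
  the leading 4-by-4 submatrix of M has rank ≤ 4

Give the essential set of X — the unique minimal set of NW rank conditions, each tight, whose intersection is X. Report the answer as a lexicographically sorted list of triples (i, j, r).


Recovering R(i,j) via the rank-extension bound from the 18 conditions:

  0, 1, 1, 1, 1, 1
  0, 1, 1, 1, 1, 2
  0, 1, 1, 2, 2, 3
  0, 1, 2, 3, 3, 4
  0, 1, 2, 3, 4, 5
  1, 2, 3, 4, 5, 6

giving w = (2, 6, 4, 3, 5, 1) via Δ²R.

Fulton essential set (3 of the 9 Rothe cells):

[(2, 5, 1), (3, 3, 1), (5, 1, 0)]


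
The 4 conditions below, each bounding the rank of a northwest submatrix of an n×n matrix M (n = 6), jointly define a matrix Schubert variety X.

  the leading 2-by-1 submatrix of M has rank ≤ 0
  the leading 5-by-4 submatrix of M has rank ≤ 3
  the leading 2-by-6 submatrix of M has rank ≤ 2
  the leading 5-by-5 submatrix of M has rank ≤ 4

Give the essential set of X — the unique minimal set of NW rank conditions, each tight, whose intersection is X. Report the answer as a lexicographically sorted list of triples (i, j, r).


Reconstructing r_w from the 4 given conditions:

  0 1 1 1 1 1
  0 1 2 2 2 2
  1 2 3 3 3 3
  1 2 3 3 4 4
  1 2 3 3 4 5
  1 2 3 4 5 6

reading off 1-entries of Δ²R: w = (2, 3, 1, 5, 6, 4).

D(w) has 4 cells with 2 SE-corners; essential set:

[(2, 1, 0), (5, 4, 3)]
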